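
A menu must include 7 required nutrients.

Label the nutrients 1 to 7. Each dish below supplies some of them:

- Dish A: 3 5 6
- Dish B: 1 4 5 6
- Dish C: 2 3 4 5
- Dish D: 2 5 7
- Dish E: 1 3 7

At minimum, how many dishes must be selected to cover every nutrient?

3

Take {B, C, E}. Their union is {1, 2, 3, 4, 5, 6, 7}, which is all 7 nutrients.
No 2 of the 5 dishes cover everything (all 10 combinations miss at least one nutrient), so 3 is optimal.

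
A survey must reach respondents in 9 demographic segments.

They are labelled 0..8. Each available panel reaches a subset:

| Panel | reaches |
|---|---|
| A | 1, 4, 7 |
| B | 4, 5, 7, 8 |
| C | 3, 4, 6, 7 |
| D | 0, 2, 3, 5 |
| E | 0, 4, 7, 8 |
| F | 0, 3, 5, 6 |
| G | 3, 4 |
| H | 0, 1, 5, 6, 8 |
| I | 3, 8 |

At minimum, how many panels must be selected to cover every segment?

Take {C, D, H}. Their union is {0, 1, 2, 3, 4, 5, 6, 7, 8}, which is all 9 segments.
Only D contains 2, so D is forced; the remaining 5 segments need at least 2 more panels (each remaining panel adds at most 3) — so at least 3 panels are needed, and 3 is optimal.

3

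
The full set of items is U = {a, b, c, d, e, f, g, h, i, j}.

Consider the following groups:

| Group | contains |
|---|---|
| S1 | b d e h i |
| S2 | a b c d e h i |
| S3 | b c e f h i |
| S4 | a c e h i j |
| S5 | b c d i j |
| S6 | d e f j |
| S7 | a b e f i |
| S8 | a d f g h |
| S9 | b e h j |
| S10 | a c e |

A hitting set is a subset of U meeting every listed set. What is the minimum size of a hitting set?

T = {d, e} meets every group (each contains at least one member of T), and |T| = 2.
No single item lies in every group, so at least 2 are needed and 2 is optimal.

2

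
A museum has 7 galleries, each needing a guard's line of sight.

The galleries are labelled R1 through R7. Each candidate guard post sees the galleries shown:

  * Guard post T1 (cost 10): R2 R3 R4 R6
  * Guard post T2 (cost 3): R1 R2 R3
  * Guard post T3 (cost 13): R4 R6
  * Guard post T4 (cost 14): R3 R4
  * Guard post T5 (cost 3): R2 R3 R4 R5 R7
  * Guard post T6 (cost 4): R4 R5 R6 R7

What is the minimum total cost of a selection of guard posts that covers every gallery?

7

T2, T6 together cover every gallery (T2 ∪ T6 = {R1, R2, R3, R4, R5, R6, R7}); total cost 3 + 4 = 7.
The greedy pick T5, T2, T6 costs 10; no covering selection beats 7.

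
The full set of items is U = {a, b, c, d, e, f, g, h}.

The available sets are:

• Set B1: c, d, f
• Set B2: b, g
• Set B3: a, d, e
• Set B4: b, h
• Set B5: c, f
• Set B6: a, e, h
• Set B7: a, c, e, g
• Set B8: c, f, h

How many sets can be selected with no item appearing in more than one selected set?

3

B2, B5, B6 are pairwise disjoint (B2={b,g}; B5={c,f}; B6={a,e,h}).
Every remaining set overlaps one of these, and no 4 of the listed sets are pairwise disjoint, so 3 is the maximum.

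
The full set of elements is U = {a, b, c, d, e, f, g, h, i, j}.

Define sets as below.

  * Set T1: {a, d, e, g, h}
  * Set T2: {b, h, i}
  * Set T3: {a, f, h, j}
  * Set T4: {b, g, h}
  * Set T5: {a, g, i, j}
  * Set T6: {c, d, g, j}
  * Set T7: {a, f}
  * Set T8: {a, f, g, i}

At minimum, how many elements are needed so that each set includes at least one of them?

3

T = {b, f, g} meets every set (each contains at least one member of T), and |T| = 3.
The sets T2, T6, T7 are pairwise disjoint, so any hitting set needs a separate element for each — at least 3. Hence 3 is optimal.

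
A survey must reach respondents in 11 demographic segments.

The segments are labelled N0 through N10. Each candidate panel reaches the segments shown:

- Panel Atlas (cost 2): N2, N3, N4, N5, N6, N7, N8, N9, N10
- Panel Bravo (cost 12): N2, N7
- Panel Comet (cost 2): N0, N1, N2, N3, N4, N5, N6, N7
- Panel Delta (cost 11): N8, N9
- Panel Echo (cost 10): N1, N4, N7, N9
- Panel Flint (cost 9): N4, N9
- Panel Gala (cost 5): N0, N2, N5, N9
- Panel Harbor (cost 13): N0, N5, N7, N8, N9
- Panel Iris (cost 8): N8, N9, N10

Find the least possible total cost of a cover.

4

Atlas, Comet together cover every segment (Atlas ∪ Comet = {N0, N1, N2, N3, N4, N5, N6, N7, N8, N9, N10}); total cost 2 + 2 = 4.
No covering selection has total cost below 4.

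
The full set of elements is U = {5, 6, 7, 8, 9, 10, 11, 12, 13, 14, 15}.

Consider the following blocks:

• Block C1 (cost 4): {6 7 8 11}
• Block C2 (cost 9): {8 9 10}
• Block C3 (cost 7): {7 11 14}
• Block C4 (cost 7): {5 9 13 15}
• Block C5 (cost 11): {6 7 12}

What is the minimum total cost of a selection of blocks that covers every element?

C2, C3, C4, C5 together cover every element (C2 ∪ C3 ∪ C4 ∪ C5 = {5, 6, 7, 8, 9, 10, 11, 12, 13, 14, 15}); total cost 9 + 7 + 7 + 11 = 34.
The greedy pick C1, C4, C3, C2, C5 costs 38; no covering selection beats 34.

34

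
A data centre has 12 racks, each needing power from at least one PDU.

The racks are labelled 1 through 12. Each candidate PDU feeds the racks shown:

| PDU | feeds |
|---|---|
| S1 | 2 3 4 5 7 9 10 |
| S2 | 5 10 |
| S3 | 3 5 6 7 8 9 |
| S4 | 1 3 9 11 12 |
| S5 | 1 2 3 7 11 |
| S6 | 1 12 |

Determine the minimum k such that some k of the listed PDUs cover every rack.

Take {S1, S3, S4}. Their union is {1, 2, 3, 4, 5, 6, 7, 8, 9, 10, 11, 12}, which is all 12 racks.
Only S1 contains 4, so S1 is forced; the remaining 5 racks need at least 2 more PDUs (each remaining PDU adds at most 3) — so at least 3 PDUs are needed, and 3 is optimal.

3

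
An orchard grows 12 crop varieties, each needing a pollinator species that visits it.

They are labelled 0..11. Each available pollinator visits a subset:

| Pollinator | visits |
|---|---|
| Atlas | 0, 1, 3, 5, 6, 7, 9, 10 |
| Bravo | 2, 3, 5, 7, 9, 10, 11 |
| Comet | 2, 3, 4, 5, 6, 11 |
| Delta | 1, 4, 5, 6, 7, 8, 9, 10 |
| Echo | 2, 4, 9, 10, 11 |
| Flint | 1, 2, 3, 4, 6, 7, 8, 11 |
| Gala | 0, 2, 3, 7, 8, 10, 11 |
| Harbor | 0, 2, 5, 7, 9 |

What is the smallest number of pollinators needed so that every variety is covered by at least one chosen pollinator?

Take {Delta, Gala}. Their union is {0, 1, 2, 3, 4, 5, 6, 7, 8, 9, 10, 11}, which is all 12 varieties.
No single pollinator has all 12 varieties (the largest, Atlas, has 8), so 2 is optimal.

2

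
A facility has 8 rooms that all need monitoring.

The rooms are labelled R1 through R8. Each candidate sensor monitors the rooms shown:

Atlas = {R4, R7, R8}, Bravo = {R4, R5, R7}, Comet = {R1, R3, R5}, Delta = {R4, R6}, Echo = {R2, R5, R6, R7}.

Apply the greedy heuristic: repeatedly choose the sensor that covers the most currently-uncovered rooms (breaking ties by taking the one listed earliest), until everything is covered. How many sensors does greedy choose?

3

Greedy: pick Echo (covers 4 new) → pick Atlas (covers 2 new) → pick Comet (covers 2 new). Total picks: 3.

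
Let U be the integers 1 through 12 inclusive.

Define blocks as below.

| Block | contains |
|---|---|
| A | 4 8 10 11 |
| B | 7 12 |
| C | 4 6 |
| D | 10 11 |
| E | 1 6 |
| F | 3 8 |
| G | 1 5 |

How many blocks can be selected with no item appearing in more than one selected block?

5

B, C, D, F, G are pairwise disjoint (B={7,12}; C={4,6}; D={10,11}; F={3,8}; G={1,5}).
Every remaining block overlaps one of these, and no 6 of the listed blocks are pairwise disjoint, so 5 is the maximum.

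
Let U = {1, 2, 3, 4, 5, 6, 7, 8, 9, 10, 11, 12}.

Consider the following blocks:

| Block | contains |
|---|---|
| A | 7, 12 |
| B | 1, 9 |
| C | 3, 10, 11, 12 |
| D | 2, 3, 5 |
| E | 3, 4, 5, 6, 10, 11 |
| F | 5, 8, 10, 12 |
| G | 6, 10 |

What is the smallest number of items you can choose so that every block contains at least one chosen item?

4

The 4 items {1, 2, 6, 12} hit every block.
The blocks A, B, D, G are pairwise disjoint, so any hitting set needs a separate item for each — at least 4. Hence 4 is optimal.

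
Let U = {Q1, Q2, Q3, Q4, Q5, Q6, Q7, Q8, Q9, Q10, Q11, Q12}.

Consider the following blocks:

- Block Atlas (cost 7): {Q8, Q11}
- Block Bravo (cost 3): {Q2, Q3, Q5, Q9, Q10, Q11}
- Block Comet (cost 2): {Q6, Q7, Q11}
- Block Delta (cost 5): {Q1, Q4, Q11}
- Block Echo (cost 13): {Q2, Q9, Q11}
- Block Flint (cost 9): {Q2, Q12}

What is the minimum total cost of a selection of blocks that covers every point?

26

Atlas, Bravo, Comet, Delta, Flint together cover every point (Atlas ∪ Bravo ∪ Comet ∪ Delta ∪ Flint = {Q1, Q2, Q3, Q4, Q5, Q6, Q7, Q8, Q9, Q10, Q11, Q12}); total cost 7 + 3 + 2 + 5 + 9 = 26.
No covering selection has total cost below 26.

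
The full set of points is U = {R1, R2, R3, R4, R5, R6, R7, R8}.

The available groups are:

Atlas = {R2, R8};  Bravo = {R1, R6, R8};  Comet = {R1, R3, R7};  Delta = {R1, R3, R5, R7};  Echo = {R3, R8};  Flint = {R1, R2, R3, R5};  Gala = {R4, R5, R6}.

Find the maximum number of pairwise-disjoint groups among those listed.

3

Atlas, Comet, Gala are pairwise disjoint (Atlas={R2,R8}; Comet={R1,R3,R7}; Gala={R4,R5,R6}).
Every remaining group overlaps one of these, and no 4 of the listed groups are pairwise disjoint, so 3 is the maximum.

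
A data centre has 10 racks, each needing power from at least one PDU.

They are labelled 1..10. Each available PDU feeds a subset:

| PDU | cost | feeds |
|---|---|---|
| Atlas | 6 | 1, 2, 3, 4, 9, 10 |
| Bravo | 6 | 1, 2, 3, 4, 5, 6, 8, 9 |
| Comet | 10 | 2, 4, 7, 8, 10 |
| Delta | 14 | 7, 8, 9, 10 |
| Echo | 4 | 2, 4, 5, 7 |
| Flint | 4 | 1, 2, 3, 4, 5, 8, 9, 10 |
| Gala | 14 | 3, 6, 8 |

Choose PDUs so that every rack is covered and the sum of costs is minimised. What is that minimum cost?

Bravo, Echo, Flint together cover every rack (Bravo ∪ Echo ∪ Flint = {1, 2, 3, 4, 5, 6, 7, 8, 9, 10}); total cost 6 + 4 + 4 = 14.
No covering selection has total cost below 14.

14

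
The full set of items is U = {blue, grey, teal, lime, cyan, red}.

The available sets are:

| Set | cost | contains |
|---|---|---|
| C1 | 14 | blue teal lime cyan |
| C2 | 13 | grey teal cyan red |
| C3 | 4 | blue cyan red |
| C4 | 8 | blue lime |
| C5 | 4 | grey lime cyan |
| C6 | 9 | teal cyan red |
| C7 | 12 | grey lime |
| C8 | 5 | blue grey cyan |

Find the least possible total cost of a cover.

17

C3, C5, C6 together cover every item (C3 ∪ C5 ∪ C6 = {blue, grey, teal, lime, cyan, red}); total cost 4 + 4 + 9 = 17.
No covering selection has total cost below 17.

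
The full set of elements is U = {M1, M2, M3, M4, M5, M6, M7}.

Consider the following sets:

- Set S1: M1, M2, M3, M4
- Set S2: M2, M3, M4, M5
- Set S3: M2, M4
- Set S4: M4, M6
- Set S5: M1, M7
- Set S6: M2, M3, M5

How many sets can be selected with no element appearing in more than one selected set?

S4, S5, S6 are pairwise disjoint (S4={M4,M6}; S5={M1,M7}; S6={M2,M3,M5}).
Every remaining set overlaps one of these, and no 4 of the listed sets are pairwise disjoint, so 3 is the maximum.

3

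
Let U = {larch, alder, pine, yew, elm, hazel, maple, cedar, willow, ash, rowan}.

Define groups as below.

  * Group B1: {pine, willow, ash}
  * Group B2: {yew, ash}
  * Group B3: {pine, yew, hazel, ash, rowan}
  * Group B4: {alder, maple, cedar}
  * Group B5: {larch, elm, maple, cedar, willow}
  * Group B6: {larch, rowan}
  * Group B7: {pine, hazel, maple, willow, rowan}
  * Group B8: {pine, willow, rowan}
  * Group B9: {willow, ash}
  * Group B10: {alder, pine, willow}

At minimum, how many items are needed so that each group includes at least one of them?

4

H = {larch, maple, willow, ash} meets every group (each contains at least one member of H), and |H| = 4.
No choice of 3 items meets every group, so 4 is the minimum.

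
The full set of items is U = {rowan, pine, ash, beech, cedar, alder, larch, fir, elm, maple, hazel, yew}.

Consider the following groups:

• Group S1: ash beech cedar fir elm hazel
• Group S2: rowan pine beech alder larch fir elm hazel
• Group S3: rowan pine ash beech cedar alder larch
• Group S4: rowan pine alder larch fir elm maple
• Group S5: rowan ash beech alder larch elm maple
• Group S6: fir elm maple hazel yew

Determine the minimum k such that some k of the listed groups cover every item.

Take {S3, S6}. Their union is {rowan, pine, ash, beech, cedar, alder, larch, fir, elm, maple, hazel, yew}, which is all 12 items.
No single group has all 12 items (the largest, S2, has 8), so 2 is optimal.

2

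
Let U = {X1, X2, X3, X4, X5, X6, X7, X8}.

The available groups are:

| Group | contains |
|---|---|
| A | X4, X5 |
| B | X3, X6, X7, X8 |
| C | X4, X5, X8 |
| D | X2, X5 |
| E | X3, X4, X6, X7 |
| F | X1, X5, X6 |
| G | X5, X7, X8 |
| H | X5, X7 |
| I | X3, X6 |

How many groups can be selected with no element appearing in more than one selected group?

A, B are pairwise disjoint (A={X4,X5}; B={X3,X6,X7,X8}).
Every remaining group overlaps one of these, and no 3 of the listed groups are pairwise disjoint, so 2 is the maximum.

2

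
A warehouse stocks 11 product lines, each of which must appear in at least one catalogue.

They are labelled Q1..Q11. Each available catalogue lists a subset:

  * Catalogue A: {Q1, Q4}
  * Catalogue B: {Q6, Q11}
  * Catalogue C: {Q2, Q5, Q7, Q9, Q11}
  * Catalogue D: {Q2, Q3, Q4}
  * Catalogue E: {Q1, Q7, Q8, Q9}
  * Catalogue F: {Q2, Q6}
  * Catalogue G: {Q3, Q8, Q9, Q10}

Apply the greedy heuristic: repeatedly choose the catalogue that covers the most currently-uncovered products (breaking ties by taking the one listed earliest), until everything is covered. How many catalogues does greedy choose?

Greedy: pick C (covers 5 new) → pick G (covers 3 new) → pick A (covers 2 new) → pick B (covers 1 new). Total picks: 4.

4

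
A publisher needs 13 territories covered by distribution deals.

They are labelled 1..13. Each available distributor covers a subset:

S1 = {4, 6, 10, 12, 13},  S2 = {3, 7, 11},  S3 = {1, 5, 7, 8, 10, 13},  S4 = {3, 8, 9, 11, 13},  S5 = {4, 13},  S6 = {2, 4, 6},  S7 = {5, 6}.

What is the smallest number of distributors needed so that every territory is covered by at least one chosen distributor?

Take {S1, S3, S4, S6}. Their union is {1, 2, 3, 4, 5, 6, 7, 8, 9, 10, 11, 12, 13}, which is all 13 territories.
Only S3 contains 1, so S3 is forced; the remaining 7 territories need at least 3 more distributors (each remaining distributor adds at most 3) — so at least 4 distributors are needed, and 4 is optimal.

4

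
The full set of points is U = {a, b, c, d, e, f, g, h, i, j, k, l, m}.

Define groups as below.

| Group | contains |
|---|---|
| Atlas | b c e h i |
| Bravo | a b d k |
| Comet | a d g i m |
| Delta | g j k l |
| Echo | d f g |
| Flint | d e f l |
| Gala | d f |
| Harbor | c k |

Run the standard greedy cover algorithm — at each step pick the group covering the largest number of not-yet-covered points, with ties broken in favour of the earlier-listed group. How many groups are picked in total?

Greedy: pick Atlas (covers 5 new) → pick Comet (covers 4 new) → pick Delta (covers 3 new) → pick Echo (covers 1 new). Total picks: 4.

4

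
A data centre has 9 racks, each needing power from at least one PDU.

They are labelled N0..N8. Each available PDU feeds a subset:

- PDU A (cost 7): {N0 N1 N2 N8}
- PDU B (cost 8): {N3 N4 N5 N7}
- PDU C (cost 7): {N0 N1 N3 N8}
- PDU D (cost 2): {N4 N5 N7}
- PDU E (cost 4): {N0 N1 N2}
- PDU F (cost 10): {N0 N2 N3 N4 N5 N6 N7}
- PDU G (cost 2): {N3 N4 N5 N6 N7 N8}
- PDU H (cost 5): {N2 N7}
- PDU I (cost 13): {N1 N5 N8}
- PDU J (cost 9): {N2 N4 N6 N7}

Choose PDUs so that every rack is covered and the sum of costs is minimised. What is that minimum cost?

6

E, G together cover every rack (E ∪ G = {N0, N1, N2, N3, N4, N5, N6, N7, N8}); total cost 4 + 2 = 6.
No covering selection has total cost below 6.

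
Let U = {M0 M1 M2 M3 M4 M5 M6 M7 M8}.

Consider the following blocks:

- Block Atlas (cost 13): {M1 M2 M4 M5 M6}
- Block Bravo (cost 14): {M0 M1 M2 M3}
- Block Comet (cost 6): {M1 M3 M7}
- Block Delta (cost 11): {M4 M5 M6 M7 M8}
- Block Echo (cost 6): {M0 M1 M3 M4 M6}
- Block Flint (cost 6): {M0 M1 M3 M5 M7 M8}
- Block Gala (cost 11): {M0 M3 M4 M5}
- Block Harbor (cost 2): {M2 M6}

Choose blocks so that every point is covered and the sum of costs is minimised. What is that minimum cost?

14

Echo, Flint, Harbor together cover every point (Echo ∪ Flint ∪ Harbor = {M0, M1, M2, M3, M4, M5, M6, M7, M8}); total cost 6 + 6 + 2 = 14.
No covering selection has total cost below 14.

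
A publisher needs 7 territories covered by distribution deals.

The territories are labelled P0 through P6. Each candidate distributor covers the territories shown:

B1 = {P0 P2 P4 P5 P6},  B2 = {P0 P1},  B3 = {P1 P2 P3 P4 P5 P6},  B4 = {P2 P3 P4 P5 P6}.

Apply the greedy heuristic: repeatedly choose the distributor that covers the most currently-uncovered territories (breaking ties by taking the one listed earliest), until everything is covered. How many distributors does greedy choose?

2

Greedy: pick B3 (covers 6 new) → pick B1 (covers 1 new). Total picks: 2.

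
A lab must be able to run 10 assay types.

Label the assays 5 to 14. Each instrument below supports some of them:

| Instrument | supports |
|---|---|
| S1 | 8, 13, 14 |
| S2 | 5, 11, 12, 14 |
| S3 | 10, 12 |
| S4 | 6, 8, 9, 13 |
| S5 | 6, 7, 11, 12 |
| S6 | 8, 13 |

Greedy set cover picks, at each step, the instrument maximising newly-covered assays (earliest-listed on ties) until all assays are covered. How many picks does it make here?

4

Greedy: pick S2 (covers 4 new) → pick S4 (covers 4 new) → pick S3 (covers 1 new) → pick S5 (covers 1 new). Total picks: 4.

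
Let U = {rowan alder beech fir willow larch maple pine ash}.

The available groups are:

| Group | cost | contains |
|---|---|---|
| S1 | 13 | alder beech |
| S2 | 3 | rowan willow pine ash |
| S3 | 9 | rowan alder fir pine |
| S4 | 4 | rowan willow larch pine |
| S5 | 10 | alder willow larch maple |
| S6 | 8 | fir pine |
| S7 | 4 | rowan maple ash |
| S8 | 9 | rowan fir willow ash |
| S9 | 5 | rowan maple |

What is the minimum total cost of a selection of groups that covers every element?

29

S1, S4, S6, S7 together cover every element (S1 ∪ S4 ∪ S6 ∪ S7 = {rowan, alder, beech, fir, willow, larch, maple, pine, ash}); total cost 13 + 4 + 8 + 4 = 29.
The greedy pick S2, S5, S6, S1 costs 34; no covering selection beats 29.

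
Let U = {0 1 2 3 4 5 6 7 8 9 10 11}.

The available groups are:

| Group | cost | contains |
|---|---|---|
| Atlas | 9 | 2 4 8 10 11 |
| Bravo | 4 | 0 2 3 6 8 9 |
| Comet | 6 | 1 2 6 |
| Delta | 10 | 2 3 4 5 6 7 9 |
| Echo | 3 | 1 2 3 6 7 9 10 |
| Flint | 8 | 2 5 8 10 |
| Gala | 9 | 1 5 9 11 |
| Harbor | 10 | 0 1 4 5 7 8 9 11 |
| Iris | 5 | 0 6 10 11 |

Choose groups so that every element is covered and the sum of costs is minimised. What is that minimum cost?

Echo, Harbor together cover every element (Echo ∪ Harbor = {0, 1, 2, 3, 4, 5, 6, 7, 8, 9, 10, 11}); total cost 3 + 10 = 13.
The greedy pick Echo, Bravo, Harbor costs 17; no covering selection beats 13.

13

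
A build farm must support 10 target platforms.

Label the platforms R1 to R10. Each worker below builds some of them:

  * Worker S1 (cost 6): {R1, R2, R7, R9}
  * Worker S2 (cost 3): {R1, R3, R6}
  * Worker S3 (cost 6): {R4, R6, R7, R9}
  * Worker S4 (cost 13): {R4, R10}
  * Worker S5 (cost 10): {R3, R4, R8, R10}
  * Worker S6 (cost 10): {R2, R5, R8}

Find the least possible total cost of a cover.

S1, S2, S5, S6 together cover every platform (S1 ∪ S2 ∪ S5 ∪ S6 = {R1, R2, R3, R4, R5, R6, R7, R8, R9, R10}); total cost 6 + 3 + 10 + 10 = 29.
No covering selection has total cost below 29.

29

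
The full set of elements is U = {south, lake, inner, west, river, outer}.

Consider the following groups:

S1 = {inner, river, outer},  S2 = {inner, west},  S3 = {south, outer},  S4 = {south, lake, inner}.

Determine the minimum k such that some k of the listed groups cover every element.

3

S1 and S2 and S4 together: S1 ∪ S2 ∪ S4 = {south, lake, inner, west, river, outer} — every element is covered.
Only S4 contains lake, so S4 is forced; the remaining 3 elements need at least 2 more groups (each remaining group adds at most 2) — so at least 3 groups are needed, and 3 is optimal.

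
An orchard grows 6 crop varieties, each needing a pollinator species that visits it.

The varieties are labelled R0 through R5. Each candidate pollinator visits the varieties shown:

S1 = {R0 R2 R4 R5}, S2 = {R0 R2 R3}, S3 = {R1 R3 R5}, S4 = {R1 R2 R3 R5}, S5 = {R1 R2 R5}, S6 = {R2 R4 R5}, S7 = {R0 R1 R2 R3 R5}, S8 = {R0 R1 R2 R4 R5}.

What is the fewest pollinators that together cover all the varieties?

S1 and S4 together: S1 ∪ S4 = {R0, R1, R2, R3, R4, R5} — every variety is covered.
No single pollinator has all 6 varieties (the largest, S7, has 5), so 2 is optimal.

2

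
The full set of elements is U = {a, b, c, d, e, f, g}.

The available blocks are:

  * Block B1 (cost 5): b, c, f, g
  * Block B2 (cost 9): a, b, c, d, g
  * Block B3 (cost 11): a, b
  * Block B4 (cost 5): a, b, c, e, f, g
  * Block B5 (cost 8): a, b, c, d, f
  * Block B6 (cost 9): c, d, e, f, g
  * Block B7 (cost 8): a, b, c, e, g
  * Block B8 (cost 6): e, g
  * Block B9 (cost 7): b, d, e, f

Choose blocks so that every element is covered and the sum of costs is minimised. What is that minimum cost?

12

B4, B9 together cover every element (B4 ∪ B9 = {a, b, c, d, e, f, g}); total cost 5 + 7 = 12.
No covering selection has total cost below 12.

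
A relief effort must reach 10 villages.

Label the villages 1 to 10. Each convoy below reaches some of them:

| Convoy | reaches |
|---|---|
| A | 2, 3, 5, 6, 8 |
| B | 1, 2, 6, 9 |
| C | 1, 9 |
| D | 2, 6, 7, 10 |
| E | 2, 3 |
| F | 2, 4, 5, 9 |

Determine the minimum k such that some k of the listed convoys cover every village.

4

Take {A, B, D, F}. Their union is {1, 2, 3, 4, 5, 6, 7, 8, 9, 10}, which is all 10 villages.
Only A contains 8, so A is forced; the remaining 5 villages need at least 3 more convoys (each remaining convoy adds at most 2) — so at least 4 convoys are needed, and 4 is optimal.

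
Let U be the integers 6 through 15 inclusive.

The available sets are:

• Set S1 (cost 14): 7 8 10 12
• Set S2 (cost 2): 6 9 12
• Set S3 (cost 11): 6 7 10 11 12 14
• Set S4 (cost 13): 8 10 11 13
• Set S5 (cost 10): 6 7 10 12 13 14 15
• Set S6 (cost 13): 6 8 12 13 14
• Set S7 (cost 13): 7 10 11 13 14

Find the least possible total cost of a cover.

25

S2, S4, S5 together cover every point (S2 ∪ S4 ∪ S5 = {6, 7, 8, 9, 10, 11, 12, 13, 14, 15}); total cost 2 + 13 + 10 = 25.
No covering selection has total cost below 25.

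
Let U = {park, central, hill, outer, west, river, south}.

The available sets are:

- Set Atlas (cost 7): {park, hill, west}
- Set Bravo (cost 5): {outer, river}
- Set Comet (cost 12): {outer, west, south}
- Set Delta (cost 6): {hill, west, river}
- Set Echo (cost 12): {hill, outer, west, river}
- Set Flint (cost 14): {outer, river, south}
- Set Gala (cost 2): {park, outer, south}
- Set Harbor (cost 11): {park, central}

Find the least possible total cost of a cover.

19

Delta, Gala, Harbor together cover every element (Delta ∪ Gala ∪ Harbor = {park, central, hill, outer, west, river, south}); total cost 6 + 2 + 11 = 19.
No covering selection has total cost below 19.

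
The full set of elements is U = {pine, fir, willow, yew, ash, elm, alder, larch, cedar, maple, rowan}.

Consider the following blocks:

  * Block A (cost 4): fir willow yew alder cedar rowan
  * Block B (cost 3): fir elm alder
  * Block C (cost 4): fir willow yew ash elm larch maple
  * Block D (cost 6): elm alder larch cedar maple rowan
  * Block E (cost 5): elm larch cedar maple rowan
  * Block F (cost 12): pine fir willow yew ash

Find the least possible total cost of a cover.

D, F together cover every element (D ∪ F = {pine, fir, willow, yew, ash, elm, alder, larch, cedar, maple, rowan}); total cost 6 + 12 = 18.
The greedy pick C, A, F costs 20; no covering selection beats 18.

18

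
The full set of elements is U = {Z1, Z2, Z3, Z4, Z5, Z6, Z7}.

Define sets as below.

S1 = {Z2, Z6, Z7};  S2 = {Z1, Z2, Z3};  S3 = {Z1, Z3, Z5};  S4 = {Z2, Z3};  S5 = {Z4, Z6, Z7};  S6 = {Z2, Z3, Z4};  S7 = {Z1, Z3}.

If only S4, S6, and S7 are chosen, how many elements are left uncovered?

3

Union of S4, S6, S7 = {Z1, Z2, Z3, Z4}.
Not covered: Z5, Z6, Z7 — 3 elements.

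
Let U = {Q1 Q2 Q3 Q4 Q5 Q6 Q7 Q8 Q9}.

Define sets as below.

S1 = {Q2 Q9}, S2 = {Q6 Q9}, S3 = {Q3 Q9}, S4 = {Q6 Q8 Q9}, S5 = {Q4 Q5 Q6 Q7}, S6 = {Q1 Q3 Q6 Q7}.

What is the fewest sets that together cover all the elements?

S1 and S4 and S5 and S6 together: S1 ∪ S4 ∪ S5 ∪ S6 = {Q1, Q2, Q3, Q4, Q5, Q6, Q7, Q8, Q9} — every element is covered.
Only S6 contains Q1, so S6 is forced; the remaining 5 elements need at least 3 more sets (each remaining set adds at most 2) — so at least 4 sets are needed, and 4 is optimal.

4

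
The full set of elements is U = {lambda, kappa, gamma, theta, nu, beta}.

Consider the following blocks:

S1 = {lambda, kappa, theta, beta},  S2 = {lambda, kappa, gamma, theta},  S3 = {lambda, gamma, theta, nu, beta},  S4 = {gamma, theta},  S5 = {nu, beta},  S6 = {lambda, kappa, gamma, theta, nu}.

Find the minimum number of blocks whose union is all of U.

2

S1 and S6 together: S1 ∪ S6 = {lambda, kappa, gamma, theta, nu, beta} — every element is covered.
No single block has all 6 elements (the largest, S3, has 5), so 2 is optimal.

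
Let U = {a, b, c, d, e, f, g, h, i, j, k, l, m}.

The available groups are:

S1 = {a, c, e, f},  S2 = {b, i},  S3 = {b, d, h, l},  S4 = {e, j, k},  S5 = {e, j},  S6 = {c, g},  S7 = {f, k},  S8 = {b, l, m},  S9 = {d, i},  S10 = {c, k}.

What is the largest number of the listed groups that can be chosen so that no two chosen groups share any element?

5

S5, S6, S7, S8, S9 are pairwise disjoint (S5={e,j}; S6={c,g}; S7={f,k}; S8={b,l,m}; S9={d,i}).
Every remaining group overlaps one of these, and no 6 of the listed groups are pairwise disjoint, so 5 is the maximum.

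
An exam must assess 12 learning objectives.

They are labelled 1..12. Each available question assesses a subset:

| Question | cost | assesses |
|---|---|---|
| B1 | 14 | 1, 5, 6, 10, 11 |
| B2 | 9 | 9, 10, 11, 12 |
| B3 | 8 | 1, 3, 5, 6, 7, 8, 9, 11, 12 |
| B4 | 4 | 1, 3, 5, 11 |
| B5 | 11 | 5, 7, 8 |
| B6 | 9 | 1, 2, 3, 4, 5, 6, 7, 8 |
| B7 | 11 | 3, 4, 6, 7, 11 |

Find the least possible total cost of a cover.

18

B2, B6 together cover every objective (B2 ∪ B6 = {1, 2, 3, 4, 5, 6, 7, 8, 9, 10, 11, 12}); total cost 9 + 9 = 18.
The greedy pick B3, B6, B2 costs 26; no covering selection beats 18.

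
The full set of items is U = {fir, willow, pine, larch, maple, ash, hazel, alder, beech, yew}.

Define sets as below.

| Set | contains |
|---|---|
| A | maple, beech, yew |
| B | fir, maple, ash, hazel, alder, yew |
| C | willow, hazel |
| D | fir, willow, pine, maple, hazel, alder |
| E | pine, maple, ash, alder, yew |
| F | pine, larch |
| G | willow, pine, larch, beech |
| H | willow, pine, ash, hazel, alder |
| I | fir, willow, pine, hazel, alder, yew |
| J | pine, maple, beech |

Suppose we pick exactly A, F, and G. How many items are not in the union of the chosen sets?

4

Union of A, F, G = {willow, pine, larch, maple, beech, yew}.
Not covered: fir, ash, hazel, alder — 4 items.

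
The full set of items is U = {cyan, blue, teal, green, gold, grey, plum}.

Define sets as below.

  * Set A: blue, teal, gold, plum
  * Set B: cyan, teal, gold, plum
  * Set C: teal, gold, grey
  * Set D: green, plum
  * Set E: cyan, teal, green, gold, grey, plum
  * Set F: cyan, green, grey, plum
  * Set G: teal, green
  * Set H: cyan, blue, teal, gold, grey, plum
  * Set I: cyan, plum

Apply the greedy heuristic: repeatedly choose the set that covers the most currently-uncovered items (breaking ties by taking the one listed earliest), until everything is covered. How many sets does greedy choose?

2

Greedy: pick E (covers 6 new) → pick A (covers 1 new). Total picks: 2.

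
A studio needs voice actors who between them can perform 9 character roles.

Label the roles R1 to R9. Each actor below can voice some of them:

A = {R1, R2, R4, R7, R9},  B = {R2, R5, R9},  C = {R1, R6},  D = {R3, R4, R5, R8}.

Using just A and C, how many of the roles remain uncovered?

3

Union of A, C = {R1, R2, R4, R6, R7, R9}.
Not covered: R3, R5, R8 — 3 roles.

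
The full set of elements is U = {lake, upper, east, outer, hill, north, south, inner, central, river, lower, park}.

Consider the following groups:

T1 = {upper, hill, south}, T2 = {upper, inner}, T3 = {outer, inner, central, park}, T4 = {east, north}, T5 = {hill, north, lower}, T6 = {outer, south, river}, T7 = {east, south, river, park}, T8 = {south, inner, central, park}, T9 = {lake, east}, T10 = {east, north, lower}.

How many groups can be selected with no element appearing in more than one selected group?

4

T2, T5, T6, T9 are pairwise disjoint (T2={upper,inner}; T5={hill,north,lower}; T6={outer,south,river}; T9={lake,east}).
Every remaining group overlaps one of these, and no 5 of the listed groups are pairwise disjoint, so 4 is the maximum.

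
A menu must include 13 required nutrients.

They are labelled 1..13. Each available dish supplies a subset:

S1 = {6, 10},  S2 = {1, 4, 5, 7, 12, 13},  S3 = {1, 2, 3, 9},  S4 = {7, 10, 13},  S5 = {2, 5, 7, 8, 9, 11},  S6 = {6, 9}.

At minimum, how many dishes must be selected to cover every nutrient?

4

Take {S1, S2, S3, S5}. Their union is {1, 2, 3, 4, 5, 6, 7, 8, 9, 10, 11, 12, 13}, which is all 13 nutrients.
No 3 of the 6 dishes cover everything (all 20 combinations miss at least one nutrient), so 4 is optimal.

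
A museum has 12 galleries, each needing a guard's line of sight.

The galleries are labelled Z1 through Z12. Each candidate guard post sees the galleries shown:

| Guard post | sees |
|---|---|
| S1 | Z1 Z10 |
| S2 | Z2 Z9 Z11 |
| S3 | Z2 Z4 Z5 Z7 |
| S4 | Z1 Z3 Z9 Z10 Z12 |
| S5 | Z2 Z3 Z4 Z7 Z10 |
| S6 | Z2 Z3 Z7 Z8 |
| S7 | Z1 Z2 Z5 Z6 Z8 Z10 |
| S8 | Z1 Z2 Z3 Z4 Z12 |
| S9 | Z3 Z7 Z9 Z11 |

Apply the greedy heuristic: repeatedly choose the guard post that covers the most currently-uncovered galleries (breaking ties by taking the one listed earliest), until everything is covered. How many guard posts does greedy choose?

Greedy: pick S7 (covers 6 new) → pick S9 (covers 4 new) → pick S8 (covers 2 new). Total picks: 3.

3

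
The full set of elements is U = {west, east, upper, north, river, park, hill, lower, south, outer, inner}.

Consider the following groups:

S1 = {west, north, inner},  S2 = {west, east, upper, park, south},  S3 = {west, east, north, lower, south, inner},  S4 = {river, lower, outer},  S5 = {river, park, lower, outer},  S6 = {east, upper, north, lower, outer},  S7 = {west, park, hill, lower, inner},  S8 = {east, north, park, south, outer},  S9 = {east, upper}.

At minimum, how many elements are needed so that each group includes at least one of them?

3

Take H = {east, north, lower}. Each listed group contains at least one of these, so H is a hitting set of size 3.
The groups S1, S4, S9 are pairwise disjoint, so any hitting set needs a separate element for each — at least 3. Hence 3 is optimal.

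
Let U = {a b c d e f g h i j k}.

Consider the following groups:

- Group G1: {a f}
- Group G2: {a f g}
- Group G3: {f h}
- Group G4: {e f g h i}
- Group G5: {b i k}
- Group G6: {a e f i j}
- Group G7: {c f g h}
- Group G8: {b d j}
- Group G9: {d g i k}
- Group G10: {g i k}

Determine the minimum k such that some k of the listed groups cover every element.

4

G5 and G6 and G7 and G8 together: G5 ∪ G6 ∪ G7 ∪ G8 = {a, b, c, d, e, f, g, h, i, j, k} — every element is covered.
No 3 of the 10 groups cover everything (all 120 combinations miss at least one element), so 4 is optimal.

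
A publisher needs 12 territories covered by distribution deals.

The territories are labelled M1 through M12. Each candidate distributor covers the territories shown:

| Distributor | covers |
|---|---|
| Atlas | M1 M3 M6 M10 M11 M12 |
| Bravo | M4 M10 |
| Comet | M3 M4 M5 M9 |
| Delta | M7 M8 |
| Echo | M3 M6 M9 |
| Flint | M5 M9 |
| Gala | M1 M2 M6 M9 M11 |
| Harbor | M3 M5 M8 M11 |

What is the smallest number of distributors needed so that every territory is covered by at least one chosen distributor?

4

Take {Atlas, Comet, Delta, Gala}. Their union is {M1, M2, M3, M4, M5, M6, M7, M8, M9, M10, M11, M12}, which is all 12 territories.
Only Gala contains M2, so Gala is forced; the remaining 7 territories need at least 3 more distributors (each remaining distributor adds at most 3) — so at least 4 distributors are needed, and 4 is optimal.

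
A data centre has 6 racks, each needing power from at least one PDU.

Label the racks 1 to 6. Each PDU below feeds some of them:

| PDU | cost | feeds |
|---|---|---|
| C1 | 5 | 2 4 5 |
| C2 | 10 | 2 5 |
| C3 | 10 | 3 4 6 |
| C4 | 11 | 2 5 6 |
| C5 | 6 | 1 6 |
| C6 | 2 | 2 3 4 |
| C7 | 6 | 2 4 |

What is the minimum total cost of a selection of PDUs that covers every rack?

13

C1, C5, C6 together cover every rack (C1 ∪ C5 ∪ C6 = {1, 2, 3, 4, 5, 6}); total cost 5 + 6 + 2 = 13.
No covering selection has total cost below 13.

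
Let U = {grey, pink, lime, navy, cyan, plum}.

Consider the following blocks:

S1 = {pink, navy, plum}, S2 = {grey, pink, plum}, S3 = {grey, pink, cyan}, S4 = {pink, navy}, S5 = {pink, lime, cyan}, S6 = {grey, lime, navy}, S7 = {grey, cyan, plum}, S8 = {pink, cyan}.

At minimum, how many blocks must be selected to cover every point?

3

S5, S6, and S7 cover everything between them: the union {grey, pink, lime, navy, cyan, plum} is all of U.
No 2 of the 8 blocks cover everything (all 28 combinations miss at least one point), so 3 is optimal.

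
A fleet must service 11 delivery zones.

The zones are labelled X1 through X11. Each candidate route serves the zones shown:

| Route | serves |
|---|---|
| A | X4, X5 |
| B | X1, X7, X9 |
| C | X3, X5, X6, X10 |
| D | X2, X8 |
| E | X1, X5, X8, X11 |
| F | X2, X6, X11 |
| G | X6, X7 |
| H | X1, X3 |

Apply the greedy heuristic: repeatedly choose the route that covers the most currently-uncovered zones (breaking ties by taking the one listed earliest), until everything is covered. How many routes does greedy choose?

Greedy: pick C (covers 4 new) → pick B (covers 3 new) → pick D (covers 2 new) → pick A (covers 1 new) → pick E (covers 1 new). Total picks: 5.

5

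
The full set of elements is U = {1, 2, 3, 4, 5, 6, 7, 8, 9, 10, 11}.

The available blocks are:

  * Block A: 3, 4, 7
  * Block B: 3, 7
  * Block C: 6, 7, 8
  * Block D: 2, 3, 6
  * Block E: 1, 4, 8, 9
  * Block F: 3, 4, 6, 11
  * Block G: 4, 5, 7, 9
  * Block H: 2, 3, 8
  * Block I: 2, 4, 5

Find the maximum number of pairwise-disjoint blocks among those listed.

2

C, I are pairwise disjoint (C={6,7,8}; I={2,4,5}).
Every remaining block overlaps one of these, and no 3 of the listed blocks are pairwise disjoint, so 2 is the maximum.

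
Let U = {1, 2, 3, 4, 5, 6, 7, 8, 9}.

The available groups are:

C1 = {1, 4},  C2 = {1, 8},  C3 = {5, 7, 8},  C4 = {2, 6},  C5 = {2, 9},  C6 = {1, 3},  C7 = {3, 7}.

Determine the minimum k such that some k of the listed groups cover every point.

5

C1 and C3 and C4 and C5 and C6 together: C1 ∪ C3 ∪ C4 ∪ C5 ∪ C6 = {1, 2, 3, 4, 5, 6, 7, 8, 9} — every point is covered.
No 4 of the 7 groups cover everything (all 35 combinations miss at least one point), so 5 is optimal.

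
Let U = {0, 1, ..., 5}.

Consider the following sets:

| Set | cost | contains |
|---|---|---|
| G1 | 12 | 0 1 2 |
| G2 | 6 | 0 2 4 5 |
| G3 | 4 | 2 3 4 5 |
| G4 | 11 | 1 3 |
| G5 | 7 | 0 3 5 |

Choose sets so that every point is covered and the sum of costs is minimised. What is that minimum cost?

G1, G3 together cover every point (G1 ∪ G3 = {0, 1, 2, 3, 4, 5}); total cost 12 + 4 = 16.
No covering selection has total cost below 16.

16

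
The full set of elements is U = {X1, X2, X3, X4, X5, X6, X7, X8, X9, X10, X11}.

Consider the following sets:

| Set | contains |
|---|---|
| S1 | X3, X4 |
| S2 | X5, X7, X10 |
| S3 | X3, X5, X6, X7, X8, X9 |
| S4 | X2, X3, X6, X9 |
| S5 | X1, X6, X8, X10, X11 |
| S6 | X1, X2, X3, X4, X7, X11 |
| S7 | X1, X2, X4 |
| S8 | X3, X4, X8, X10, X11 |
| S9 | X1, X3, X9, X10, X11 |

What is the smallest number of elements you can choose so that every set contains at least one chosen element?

3

The 3 elements {X1, X3, X10} hit every set.
No choice of 2 elements meets every set, so 3 is the minimum.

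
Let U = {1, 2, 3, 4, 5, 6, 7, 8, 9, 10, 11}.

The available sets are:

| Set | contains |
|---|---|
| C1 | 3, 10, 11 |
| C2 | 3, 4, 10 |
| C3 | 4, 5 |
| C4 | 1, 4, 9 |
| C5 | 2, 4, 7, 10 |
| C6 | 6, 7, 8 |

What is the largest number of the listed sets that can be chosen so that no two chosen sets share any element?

C1, C4, C6 are pairwise disjoint (C1={3,10,11}; C4={1,4,9}; C6={6,7,8}).
Every remaining set overlaps one of these, and no 4 of the listed sets are pairwise disjoint, so 3 is the maximum.

3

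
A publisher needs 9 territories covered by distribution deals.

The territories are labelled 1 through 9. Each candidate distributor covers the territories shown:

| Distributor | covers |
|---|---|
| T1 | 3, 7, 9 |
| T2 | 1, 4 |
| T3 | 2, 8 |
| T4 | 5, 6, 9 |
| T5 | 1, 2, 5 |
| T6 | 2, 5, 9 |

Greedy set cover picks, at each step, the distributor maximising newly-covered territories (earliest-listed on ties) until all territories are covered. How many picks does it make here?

5

Greedy: pick T1 (covers 3 new) → pick T5 (covers 3 new) → pick T2 (covers 1 new) → pick T3 (covers 1 new) → pick T4 (covers 1 new). Total picks: 5.
(The true minimum cover uses only 4 distributors, so greedy is not optimal here.)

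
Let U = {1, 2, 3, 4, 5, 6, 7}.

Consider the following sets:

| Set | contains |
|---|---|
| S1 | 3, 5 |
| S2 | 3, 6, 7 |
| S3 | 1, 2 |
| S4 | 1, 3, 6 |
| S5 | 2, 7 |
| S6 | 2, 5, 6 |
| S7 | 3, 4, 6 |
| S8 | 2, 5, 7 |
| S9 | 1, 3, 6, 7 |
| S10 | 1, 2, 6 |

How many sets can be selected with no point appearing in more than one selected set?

2

S1, S3 are pairwise disjoint (S1={3,5}; S3={1,2}).
Every remaining set overlaps one of these, and no 3 of the listed sets are pairwise disjoint, so 2 is the maximum.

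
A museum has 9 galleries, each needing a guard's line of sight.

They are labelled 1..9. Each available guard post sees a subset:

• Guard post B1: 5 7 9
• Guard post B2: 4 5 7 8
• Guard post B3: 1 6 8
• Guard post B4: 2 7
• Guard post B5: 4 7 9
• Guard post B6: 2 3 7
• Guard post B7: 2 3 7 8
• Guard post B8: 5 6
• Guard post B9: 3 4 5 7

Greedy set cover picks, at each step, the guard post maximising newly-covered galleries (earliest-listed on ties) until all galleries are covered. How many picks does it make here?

4

Greedy: pick B2 (covers 4 new) → pick B3 (covers 2 new) → pick B6 (covers 2 new) → pick B1 (covers 1 new). Total picks: 4.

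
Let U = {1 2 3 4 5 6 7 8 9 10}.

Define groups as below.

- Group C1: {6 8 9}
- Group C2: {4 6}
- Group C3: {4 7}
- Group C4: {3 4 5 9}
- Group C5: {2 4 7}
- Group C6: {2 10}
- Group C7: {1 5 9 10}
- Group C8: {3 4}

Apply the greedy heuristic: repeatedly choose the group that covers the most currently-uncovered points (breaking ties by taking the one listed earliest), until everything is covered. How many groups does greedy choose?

4

Greedy: pick C4 (covers 4 new) → pick C1 (covers 2 new) → pick C5 (covers 2 new) → pick C7 (covers 2 new). Total picks: 4.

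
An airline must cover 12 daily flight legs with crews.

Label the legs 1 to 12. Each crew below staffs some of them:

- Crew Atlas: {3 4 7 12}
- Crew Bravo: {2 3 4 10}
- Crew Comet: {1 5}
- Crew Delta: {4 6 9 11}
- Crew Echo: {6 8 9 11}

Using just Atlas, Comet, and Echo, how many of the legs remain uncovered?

2

Union of Atlas, Comet, Echo = {1, 3, 4, 5, 6, 7, 8, 9, 11, 12}.
Not covered: 2, 10 — 2 legs.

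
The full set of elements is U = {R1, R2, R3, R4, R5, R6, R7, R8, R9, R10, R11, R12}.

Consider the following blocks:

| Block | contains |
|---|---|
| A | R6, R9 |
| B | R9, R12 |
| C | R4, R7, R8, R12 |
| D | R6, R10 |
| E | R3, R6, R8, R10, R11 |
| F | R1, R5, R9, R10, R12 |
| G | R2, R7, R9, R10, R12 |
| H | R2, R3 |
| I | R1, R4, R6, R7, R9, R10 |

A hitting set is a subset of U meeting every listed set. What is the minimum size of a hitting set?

3

Take T = {R3, R6, R12}. Each listed block contains at least one of these, so T is a hitting set of size 3.
The blocks B, D, H are pairwise disjoint, so any hitting set needs a separate element for each — at least 3. Hence 3 is optimal.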